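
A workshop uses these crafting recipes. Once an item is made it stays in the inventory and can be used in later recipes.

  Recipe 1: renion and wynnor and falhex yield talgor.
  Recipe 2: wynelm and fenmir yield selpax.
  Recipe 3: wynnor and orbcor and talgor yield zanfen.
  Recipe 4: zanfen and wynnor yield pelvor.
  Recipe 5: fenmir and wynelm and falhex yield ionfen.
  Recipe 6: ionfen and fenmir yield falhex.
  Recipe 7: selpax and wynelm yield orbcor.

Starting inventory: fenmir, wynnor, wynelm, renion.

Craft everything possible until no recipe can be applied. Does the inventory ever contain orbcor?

Using Recipe 2, wynelm and fenmir make selpax.
Using Recipe 7, selpax and wynelm make orbcor.

Yes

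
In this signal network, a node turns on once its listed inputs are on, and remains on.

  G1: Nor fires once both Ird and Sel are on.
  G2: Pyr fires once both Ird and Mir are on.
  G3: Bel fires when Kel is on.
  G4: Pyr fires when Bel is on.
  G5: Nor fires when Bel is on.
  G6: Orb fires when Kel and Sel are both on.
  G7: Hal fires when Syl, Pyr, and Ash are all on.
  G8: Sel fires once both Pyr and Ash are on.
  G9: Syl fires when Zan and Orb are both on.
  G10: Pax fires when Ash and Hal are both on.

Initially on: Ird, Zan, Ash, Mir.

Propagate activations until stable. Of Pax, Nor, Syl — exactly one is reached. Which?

Nor

Ird and Mir are on, so Pyr fires (G2).
Pyr and Ash are on, so Sel fires (G8).
Ird and Sel are on, so Nor fires (G1).
Syl would need Zan and Orb (G9), but Orb never turns on. Pax would need Ash and Hal (G10), but Hal never turns on.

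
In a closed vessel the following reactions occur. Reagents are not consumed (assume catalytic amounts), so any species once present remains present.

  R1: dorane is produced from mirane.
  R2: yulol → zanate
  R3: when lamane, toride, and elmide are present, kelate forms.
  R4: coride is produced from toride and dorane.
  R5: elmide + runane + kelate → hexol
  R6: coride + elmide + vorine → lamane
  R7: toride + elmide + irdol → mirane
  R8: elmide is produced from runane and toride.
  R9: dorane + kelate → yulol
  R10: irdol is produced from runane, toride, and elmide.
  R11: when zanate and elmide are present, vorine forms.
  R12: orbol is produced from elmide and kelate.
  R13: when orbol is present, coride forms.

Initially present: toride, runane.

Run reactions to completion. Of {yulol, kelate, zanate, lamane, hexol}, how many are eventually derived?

yulol would need dorane and kelate (R9), but kelate never forms.
kelate would need lamane, toride, and elmide (R3), but lamane never forms.
zanate would need yulol (R2), but yulol never forms.
lamane would need coride, elmide, and vorine (R6), but vorine never forms.
hexol would need elmide, runane, and kelate (R5), but kelate never forms.
None of the 5 are reached.

0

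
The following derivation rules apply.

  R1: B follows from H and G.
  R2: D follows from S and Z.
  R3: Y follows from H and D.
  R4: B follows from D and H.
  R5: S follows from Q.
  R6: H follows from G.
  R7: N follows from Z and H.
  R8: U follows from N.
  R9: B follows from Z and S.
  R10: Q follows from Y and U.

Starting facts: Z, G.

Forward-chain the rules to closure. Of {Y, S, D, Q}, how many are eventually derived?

Y would need H and D (R3), but D is never established.
S would need Q (R5), but Q is never established.
D would need S and Z (R2), but S is never established.
Q would need Y and U (R10), but Y is never established.
None of the 4 are reached.

0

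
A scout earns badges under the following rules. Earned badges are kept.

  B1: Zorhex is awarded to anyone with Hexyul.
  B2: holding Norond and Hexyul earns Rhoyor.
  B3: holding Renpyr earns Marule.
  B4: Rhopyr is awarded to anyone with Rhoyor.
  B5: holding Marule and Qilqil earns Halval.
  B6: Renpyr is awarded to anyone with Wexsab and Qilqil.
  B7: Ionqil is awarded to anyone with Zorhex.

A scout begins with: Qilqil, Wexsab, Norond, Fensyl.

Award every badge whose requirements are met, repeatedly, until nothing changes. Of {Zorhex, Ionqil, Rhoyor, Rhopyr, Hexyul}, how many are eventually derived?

Zorhex would need Hexyul (B1), but Hexyul is never earned.
Ionqil would need Zorhex (B7), but Zorhex is never earned.
Rhoyor would need Norond and Hexyul (B2), but Hexyul is never earned.
Rhopyr would need Rhoyor (B4), but Rhoyor is never earned.
No rule produces Hexyul, and it is not given.
None of the 5 are reached.

0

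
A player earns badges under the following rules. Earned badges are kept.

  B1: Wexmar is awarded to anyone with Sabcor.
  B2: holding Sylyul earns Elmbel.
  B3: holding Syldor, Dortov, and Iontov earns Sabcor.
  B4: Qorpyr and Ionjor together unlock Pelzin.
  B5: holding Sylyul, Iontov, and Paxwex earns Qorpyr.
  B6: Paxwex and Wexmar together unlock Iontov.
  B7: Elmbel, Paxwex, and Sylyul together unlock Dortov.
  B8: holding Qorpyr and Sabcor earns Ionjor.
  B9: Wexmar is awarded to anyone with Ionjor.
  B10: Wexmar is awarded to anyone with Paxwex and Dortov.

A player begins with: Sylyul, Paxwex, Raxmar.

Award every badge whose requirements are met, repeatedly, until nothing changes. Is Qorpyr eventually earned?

Yes

With Sylyul, Elmbel is earned (B2).
With Elmbel, Paxwex, and Sylyul, Dortov is earned (B7).
With Paxwex and Dortov, Wexmar is earned (B10).
With Paxwex and Wexmar, Iontov is earned (B6).
With Sylyul, Iontov, and Paxwex, Qorpyr is earned (B5).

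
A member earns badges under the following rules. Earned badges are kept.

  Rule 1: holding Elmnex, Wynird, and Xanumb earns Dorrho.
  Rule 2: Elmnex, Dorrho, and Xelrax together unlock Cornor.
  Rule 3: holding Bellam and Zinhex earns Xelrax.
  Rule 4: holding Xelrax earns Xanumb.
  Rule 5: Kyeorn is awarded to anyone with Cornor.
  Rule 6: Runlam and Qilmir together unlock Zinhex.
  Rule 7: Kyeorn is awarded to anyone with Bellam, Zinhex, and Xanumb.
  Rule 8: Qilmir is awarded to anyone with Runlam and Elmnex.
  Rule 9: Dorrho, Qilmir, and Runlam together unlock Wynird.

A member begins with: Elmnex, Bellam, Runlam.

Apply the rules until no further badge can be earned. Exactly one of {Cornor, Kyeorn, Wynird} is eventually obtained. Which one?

Kyeorn

With Runlam and Elmnex, Qilmir is earned (Rule 8).
With Runlam and Qilmir, Zinhex is earned (Rule 6).
With Bellam and Zinhex, Xelrax is earned (Rule 3).
With Xelrax, Xanumb is earned (Rule 4).
With Bellam, Zinhex, and Xanumb, Kyeorn is earned (Rule 7).
Wynird would need Dorrho, Qilmir, and Runlam (Rule 9), but Dorrho is never earned. Cornor would need Elmnex, Dorrho, and Xelrax (Rule 2), but Dorrho is never earned.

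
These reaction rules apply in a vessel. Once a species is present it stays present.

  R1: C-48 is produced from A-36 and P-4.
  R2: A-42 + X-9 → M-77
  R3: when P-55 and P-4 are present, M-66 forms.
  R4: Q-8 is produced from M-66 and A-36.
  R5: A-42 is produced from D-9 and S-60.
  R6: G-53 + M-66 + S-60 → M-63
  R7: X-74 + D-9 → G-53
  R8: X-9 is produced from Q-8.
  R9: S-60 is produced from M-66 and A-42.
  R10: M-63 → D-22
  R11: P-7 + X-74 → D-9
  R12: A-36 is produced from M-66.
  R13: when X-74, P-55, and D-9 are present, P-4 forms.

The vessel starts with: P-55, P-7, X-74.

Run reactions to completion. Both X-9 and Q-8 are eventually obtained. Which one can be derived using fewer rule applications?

Q-8

Q-8: P-7 and X-74 present → D-9 forms (R11). X-74, P-55, and D-9 present → P-4 forms (R13). P-55 and P-4 present → M-66 forms (R3). M-66 present → A-36 forms (R12). M-66 and A-36 present → Q-8 forms (R4). [5 rule applications]
X-9: P-7 and X-74 present → D-9 forms (R11). X-74, P-55, and D-9 present → P-4 forms (R13). P-55 and P-4 present → M-66 forms (R3). M-66 present → A-36 forms (R12). M-66 and A-36 present → Q-8 forms (R4). Q-8 present → X-9 forms (R8). [6 rule applications]
Q-8 needs fewer.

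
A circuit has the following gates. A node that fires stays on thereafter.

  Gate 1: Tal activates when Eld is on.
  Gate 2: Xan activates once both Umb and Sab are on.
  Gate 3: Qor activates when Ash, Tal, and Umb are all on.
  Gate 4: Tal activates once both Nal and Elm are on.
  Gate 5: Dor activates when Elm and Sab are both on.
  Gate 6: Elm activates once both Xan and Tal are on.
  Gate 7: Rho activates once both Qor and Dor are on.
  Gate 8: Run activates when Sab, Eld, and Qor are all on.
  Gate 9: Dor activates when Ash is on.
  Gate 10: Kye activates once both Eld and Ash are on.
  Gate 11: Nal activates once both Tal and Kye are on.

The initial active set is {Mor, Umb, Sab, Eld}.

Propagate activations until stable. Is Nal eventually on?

No

Nal would need Tal and Kye (Gate 11), but Kye never turns on.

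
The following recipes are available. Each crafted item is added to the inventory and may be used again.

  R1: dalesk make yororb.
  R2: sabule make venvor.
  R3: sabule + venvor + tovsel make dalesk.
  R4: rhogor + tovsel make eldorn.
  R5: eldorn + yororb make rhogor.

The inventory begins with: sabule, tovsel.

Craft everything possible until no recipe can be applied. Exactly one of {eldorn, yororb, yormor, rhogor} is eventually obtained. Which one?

yororb

Using R2, sabule makes venvor.
sabule + venvor + tovsel → dalesk (R3).
Using R1, dalesk makes yororb.
eldorn would need rhogor and tovsel (R4), but rhogor is never obtained. rhogor would need eldorn and yororb (R5), but eldorn is never obtained. No rule produces yormor, and it is not given.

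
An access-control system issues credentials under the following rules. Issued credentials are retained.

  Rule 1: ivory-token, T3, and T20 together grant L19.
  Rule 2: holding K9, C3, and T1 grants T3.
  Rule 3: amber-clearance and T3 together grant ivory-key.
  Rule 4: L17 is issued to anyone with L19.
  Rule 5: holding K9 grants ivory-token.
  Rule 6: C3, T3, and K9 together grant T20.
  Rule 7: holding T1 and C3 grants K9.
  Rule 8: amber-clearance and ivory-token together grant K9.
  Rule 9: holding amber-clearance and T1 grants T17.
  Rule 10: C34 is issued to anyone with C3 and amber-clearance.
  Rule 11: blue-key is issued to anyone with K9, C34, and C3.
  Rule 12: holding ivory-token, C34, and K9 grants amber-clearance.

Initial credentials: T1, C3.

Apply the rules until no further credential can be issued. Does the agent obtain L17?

Yes

Holding T1 and C3 grants K9 (Rule 7).
Holding K9 grants ivory-token (Rule 5).
Holding K9, C3, and T1 grants T3 (Rule 2).
Holding C3, T3, and K9 grants T20 (Rule 6).
Holding ivory-token, T3, and T20 grants L19 (Rule 1).
Holding L19 grants L17 (Rule 4).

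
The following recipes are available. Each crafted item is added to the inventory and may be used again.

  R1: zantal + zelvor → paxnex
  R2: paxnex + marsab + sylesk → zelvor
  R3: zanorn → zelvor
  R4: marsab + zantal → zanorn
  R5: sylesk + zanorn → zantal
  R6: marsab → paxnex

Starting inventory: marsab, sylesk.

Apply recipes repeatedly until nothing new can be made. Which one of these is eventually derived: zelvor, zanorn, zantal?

zelvor

marsab → paxnex (R6).
Using R2, paxnex, marsab, and sylesk make zelvor.
zantal would need sylesk and zanorn (R5), but zanorn is never obtained. zanorn would need marsab and zantal (R4), but zantal is never obtained.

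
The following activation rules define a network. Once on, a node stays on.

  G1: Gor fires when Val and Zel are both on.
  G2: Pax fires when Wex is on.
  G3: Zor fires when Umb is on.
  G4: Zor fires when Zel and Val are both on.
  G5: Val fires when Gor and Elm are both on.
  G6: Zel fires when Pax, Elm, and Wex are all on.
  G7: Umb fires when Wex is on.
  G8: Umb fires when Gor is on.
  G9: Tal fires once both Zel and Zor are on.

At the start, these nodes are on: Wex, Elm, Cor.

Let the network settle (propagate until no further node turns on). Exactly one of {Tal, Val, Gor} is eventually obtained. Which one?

Tal

G2: Wex on → Pax on.
G7: Wex on → Umb on.
Umb is on, so Zor fires (G3).
G6: Pax, Elm, and Wex on → Zel on.
G9: Zel and Zor on → Tal on.
Val would need Gor and Elm (G5), but Gor never turns on. Gor would need Val and Zel (G1), but Val never turns on.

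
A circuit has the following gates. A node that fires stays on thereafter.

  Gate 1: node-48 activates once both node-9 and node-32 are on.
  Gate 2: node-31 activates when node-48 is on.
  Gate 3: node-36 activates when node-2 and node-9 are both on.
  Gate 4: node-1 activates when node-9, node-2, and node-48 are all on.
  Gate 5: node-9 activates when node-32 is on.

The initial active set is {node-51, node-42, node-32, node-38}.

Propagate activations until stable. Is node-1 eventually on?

No

node-1 would need node-9, node-2, and node-48 (Gate 4), but node-2 never turns on.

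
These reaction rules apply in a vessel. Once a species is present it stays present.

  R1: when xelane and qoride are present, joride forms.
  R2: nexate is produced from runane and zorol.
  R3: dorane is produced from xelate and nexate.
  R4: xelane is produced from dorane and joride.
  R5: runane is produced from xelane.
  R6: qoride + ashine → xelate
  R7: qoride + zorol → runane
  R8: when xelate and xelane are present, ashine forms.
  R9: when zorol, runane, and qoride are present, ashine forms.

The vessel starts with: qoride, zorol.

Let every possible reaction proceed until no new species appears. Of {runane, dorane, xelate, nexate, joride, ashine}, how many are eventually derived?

qoride and zorol present → runane forms (R7).
zorol, runane, and qoride present → ashine forms (R9).
runane and zorol present → nexate forms (R2).
qoride and ashine present → xelate forms (R6).
xelate and nexate present → dorane forms (R3).
runane: reached.
dorane: reached.
xelate: reached.
nexate: reached.
joride would need xelane and qoride (R1), but xelane never forms.
ashine: reached.
Reached: runane, dorane, xelate, nexate, and ashine — 5 of the 6.

5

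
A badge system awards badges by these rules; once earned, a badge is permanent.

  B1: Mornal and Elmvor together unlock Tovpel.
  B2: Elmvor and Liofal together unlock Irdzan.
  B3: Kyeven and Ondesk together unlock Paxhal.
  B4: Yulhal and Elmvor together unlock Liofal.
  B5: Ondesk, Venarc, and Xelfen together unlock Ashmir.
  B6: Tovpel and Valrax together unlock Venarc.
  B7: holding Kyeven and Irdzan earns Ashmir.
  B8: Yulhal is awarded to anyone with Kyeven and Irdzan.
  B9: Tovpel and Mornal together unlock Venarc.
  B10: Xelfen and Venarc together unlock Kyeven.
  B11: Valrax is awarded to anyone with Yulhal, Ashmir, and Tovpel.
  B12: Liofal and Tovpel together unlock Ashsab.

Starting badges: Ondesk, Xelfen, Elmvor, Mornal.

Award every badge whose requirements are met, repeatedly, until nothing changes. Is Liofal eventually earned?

Liofal would need Yulhal and Elmvor (B4), but Yulhal is never earned.

No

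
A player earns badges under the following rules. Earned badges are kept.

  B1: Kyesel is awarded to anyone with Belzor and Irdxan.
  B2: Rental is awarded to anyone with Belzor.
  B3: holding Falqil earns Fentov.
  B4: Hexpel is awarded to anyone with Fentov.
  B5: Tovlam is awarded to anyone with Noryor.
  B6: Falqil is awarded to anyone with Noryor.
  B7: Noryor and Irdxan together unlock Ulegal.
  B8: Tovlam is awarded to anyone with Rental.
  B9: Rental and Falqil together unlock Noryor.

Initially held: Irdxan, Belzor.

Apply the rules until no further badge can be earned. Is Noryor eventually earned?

Noryor would need Rental and Falqil (B9), but Falqil is never earned.

No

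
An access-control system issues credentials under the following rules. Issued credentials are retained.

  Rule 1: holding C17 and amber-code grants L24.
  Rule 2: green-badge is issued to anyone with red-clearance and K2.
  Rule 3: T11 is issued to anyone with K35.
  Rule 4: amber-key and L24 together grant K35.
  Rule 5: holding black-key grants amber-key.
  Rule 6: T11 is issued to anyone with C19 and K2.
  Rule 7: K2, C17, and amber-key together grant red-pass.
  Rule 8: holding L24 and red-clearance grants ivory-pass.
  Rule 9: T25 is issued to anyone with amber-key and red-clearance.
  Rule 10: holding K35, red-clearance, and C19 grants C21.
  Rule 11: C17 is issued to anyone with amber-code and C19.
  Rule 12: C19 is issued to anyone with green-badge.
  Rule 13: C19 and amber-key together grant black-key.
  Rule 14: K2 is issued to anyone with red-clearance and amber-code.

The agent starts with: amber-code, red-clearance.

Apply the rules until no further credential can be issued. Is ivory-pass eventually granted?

Holding red-clearance and amber-code grants K2 (Rule 14).
Holding red-clearance and K2 grants green-badge (Rule 2).
Holding green-badge grants C19 (Rule 12).
Holding amber-code and C19 grants C17 (Rule 11).
Holding C17 and amber-code grants L24 (Rule 1).
Holding L24 and red-clearance grants ivory-pass (Rule 8).

Yes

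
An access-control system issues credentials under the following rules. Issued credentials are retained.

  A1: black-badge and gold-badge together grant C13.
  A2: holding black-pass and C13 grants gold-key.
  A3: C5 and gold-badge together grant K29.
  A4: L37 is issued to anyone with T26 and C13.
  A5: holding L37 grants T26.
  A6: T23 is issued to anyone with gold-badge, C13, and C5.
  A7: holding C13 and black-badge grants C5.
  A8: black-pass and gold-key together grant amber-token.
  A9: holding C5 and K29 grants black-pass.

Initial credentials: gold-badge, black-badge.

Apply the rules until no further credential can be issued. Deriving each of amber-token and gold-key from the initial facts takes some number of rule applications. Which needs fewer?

gold-key: Holding black-badge and gold-badge grants C13 (A1). Holding C13 and black-badge grants C5 (A7). Holding C5 and gold-badge grants K29 (A3). Holding C5 and K29 grants black-pass (A9). Holding black-pass and C13 grants gold-key (A2). [5 rule applications]
amber-token: Holding black-badge and gold-badge grants C13 (A1). Holding C13 and black-badge grants C5 (A7). Holding C5 and gold-badge grants K29 (A3). Holding C5 and K29 grants black-pass (A9). Holding black-pass and C13 grants gold-key (A2). Holding black-pass and gold-key grants amber-token (A8). [6 rule applications]
gold-key needs fewer.

gold-key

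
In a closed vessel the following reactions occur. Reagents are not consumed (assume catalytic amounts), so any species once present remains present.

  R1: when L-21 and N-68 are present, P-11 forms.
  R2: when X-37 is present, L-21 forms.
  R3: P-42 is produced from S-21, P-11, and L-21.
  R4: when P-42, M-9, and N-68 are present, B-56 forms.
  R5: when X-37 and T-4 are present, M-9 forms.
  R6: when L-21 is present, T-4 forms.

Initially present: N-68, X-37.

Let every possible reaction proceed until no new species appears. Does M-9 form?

X-37 present → L-21 forms (R2).
L-21 present → T-4 forms (R6).
X-37 and T-4 present → M-9 forms (R5).

Yes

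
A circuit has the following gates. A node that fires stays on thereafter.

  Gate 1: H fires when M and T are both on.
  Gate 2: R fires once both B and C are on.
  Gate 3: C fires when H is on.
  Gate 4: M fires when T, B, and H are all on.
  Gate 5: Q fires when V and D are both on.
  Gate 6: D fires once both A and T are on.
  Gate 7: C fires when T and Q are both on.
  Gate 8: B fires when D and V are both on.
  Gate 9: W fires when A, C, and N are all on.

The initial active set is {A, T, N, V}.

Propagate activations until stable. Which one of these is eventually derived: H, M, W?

Gate 6: A and T on → D on.
Gate 5: V and D on → Q on.
Gate 7: T and Q on → C on.
Gate 9: A, C, and N on → W on.
H would need M and T (Gate 1), but M never turns on. M would need T, B, and H (Gate 4), but H never turns on.

W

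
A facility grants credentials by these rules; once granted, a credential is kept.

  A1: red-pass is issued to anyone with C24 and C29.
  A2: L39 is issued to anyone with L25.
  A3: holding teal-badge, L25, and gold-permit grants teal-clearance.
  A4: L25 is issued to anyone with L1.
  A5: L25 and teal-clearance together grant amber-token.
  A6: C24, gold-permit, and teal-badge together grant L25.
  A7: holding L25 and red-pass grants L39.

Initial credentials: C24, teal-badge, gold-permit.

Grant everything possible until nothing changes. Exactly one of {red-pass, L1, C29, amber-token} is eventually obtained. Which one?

amber-token

Holding C24, gold-permit, and teal-badge grants L25 (A6).
Holding teal-badge, L25, and gold-permit grants teal-clearance (A3).
Holding L25 and teal-clearance grants amber-token (A5).
No rule produces L1, and it is not given. No rule produces C29, and it is not given. red-pass would need C24 and C29 (A1), but C29 is never granted.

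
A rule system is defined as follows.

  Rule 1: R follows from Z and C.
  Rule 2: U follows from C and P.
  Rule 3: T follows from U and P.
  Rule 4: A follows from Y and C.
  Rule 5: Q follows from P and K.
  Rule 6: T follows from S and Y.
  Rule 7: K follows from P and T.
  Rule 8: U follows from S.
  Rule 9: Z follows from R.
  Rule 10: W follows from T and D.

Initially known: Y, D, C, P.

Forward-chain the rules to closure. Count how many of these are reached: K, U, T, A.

From C and P, Rule 2 gives U.
Y and C hold, so A follows (Rule 4).
U and P hold, so T follows (Rule 3).
P and T hold, so K follows (Rule 7).
K: reached.
U: reached.
T: reached.
A: reached.
All 4 are reached.

4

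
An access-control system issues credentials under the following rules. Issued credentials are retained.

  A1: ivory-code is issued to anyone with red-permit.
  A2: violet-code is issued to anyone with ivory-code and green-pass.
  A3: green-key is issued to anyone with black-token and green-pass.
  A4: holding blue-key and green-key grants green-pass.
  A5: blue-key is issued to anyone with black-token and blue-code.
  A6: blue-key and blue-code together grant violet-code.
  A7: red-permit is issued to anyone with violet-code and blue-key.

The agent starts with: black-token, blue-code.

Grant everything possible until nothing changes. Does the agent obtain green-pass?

No

green-pass would need blue-key and green-key (A4), but green-key is never granted.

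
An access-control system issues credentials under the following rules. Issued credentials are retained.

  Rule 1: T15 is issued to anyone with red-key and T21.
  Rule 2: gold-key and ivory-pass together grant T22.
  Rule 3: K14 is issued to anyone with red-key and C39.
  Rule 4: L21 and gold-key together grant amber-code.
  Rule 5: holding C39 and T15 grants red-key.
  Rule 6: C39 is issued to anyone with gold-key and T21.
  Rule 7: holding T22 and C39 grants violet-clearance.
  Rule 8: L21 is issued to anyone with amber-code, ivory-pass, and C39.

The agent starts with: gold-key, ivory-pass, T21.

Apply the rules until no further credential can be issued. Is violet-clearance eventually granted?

Yes

Holding gold-key and ivory-pass grants T22 (Rule 2).
Holding gold-key and T21 grants C39 (Rule 6).
Holding T22 and C39 grants violet-clearance (Rule 7).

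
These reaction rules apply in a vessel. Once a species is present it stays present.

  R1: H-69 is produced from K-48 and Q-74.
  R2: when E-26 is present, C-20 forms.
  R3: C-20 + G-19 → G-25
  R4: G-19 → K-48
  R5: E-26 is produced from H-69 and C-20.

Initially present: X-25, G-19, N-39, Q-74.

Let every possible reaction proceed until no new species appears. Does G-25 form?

G-25 would need C-20 and G-19 (R3), but C-20 never forms.

No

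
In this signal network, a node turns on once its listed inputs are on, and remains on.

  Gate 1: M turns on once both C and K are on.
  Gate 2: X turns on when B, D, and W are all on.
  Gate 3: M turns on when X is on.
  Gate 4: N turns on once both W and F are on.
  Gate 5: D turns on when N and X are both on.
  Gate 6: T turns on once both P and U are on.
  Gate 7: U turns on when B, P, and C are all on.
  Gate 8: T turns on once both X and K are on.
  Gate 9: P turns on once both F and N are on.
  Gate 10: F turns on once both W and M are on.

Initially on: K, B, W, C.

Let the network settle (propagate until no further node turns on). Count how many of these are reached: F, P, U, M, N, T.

6

C and K are on, so M turns on (Gate 1).
W and M are on, so F turns on (Gate 10).
W and F are on, so N turns on (Gate 4).
F and N are on, so P turns on (Gate 9).
Gate 7: B, P, and C on → U on.
Gate 6: P and U on → T on.
F: reached.
P: reached.
U: reached.
M: reached.
N: reached.
T: reached.
All 6 are reached.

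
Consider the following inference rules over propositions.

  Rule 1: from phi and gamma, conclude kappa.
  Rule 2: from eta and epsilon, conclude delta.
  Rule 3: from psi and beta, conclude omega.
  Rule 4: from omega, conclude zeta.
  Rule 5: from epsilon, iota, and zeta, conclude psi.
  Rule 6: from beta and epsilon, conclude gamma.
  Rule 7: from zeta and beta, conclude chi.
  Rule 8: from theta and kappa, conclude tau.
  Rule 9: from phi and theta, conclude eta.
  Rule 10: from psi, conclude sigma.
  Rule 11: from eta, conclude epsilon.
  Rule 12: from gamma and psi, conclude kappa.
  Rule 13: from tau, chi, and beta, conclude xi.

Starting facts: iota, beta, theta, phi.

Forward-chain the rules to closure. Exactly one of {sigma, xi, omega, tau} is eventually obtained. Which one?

tau

phi and theta hold, so eta follows (Rule 9).
From eta, Rule 11 gives epsilon.
beta and epsilon hold, so gamma follows (Rule 6).
From phi and gamma, Rule 1 gives kappa.
theta and kappa hold, so tau follows (Rule 8).
sigma would need psi (Rule 10), but psi is never established. omega would need psi and beta (Rule 3), but psi is never established. xi would need tau, chi, and beta (Rule 13), but chi is never established.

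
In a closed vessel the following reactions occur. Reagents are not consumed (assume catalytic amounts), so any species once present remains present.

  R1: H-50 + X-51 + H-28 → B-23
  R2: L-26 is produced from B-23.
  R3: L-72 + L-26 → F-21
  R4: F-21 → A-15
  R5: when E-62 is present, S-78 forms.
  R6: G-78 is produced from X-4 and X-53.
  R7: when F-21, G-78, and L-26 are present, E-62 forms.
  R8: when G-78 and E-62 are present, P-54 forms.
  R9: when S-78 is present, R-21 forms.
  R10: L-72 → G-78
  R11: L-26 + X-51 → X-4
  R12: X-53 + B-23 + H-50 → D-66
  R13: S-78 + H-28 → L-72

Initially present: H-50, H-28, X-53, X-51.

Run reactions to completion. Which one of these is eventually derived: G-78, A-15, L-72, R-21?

G-78

H-50, X-51, and H-28 present → B-23 forms (R1).
B-23 present → L-26 forms (R2).
L-26 and X-51 present → X-4 forms (R11).
X-4 and X-53 present → G-78 forms (R6).
R-21 would need S-78 (R9), but S-78 never forms. A-15 would need F-21 (R4), but F-21 never forms. L-72 would need S-78 and H-28 (R13), but S-78 never forms.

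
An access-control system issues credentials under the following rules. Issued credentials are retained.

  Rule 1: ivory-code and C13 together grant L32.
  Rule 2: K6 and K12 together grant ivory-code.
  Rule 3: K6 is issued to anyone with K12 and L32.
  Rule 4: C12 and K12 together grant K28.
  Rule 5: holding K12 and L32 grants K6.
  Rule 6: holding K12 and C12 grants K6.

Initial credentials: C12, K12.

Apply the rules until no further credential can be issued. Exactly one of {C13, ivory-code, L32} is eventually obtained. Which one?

ivory-code

Holding K12 and C12 grants K6 (Rule 6).
Holding K6 and K12 grants ivory-code (Rule 2).
No rule produces C13, and it is not given. L32 would need ivory-code and C13 (Rule 1), but C13 is never granted.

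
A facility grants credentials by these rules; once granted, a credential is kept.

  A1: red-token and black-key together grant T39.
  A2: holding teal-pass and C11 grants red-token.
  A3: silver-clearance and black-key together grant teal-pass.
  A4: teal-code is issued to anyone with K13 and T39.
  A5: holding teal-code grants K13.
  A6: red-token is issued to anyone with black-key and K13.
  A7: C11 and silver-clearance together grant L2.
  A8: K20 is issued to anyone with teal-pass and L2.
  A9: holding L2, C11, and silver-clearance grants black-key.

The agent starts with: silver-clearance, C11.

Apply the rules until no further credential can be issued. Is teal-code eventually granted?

No

teal-code would need K13 and T39 (A4), but K13 is never granted.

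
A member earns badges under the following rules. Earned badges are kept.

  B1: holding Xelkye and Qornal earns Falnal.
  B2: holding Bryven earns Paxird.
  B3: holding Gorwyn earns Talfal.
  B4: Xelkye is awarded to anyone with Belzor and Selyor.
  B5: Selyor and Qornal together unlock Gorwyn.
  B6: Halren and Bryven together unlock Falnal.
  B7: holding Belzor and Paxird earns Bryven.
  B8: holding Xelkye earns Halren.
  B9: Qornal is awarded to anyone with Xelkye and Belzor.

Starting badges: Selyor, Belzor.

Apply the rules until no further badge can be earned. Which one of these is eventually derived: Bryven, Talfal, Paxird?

With Belzor and Selyor, Xelkye is earned (B4).
With Xelkye and Belzor, Qornal is earned (B9).
With Selyor and Qornal, Gorwyn is earned (B5).
With Gorwyn, Talfal is earned (B3).
Paxird would need Bryven (B2), but Bryven is never earned. Bryven would need Belzor and Paxird (B7), but Paxird is never earned.

Talfal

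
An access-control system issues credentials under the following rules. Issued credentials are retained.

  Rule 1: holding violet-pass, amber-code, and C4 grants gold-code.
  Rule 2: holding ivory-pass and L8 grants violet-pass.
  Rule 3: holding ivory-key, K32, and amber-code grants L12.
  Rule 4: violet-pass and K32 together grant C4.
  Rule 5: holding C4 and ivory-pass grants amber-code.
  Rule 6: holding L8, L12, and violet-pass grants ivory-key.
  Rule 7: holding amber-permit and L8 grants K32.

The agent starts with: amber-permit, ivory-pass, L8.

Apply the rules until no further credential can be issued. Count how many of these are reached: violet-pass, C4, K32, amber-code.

4

Holding ivory-pass and L8 grants violet-pass (Rule 2).
Holding amber-permit and L8 grants K32 (Rule 7).
Holding violet-pass and K32 grants C4 (Rule 4).
Holding C4 and ivory-pass grants amber-code (Rule 5).
violet-pass: reached.
C4: reached.
K32: reached.
amber-code: reached.
All 4 are reached.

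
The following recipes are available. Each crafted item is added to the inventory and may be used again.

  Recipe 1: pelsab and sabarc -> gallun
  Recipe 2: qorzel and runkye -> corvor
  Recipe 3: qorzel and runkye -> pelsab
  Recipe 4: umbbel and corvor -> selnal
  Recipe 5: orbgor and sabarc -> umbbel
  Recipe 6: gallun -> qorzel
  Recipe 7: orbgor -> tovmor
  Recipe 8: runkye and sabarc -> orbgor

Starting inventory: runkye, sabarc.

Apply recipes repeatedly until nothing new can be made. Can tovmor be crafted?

Using Recipe 8, runkye and sabarc make orbgor.
Using Recipe 7, orbgor makes tovmor.

Yes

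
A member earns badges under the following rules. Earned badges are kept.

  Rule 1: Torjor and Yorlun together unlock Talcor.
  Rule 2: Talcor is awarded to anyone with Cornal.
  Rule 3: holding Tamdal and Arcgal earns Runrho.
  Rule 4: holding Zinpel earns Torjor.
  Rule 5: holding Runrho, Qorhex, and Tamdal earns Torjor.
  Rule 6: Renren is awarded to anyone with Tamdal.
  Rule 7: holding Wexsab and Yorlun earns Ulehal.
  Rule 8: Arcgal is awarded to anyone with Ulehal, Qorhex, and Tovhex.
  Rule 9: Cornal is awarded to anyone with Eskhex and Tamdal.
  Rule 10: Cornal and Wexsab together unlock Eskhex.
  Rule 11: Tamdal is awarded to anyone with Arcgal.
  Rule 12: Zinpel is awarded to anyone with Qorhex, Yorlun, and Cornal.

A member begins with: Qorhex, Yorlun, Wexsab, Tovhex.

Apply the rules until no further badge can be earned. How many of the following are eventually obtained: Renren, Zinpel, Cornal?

1

With Wexsab and Yorlun, Ulehal is earned (Rule 7).
With Ulehal, Qorhex, and Tovhex, Arcgal is earned (Rule 8).
With Arcgal, Tamdal is earned (Rule 11).
With Tamdal, Renren is earned (Rule 6).
Renren: reached.
Zinpel would need Qorhex, Yorlun, and Cornal (Rule 12), but Cornal is never earned.
Cornal would need Eskhex and Tamdal (Rule 9), but Eskhex is never earned.
Reached: Renren — 1 of the 3.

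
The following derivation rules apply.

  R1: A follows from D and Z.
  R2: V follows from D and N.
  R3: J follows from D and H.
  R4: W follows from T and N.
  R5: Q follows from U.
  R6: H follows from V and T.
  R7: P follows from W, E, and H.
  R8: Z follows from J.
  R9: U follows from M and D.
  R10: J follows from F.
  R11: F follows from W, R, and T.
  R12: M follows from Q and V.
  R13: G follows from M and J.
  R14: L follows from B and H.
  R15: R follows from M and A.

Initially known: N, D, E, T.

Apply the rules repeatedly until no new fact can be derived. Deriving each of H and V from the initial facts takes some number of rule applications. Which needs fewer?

V

V: From D and N, R2 gives V. [1 rule application]
H: D and N hold, so V follows (R2). V and T hold, so H follows (R6). [2 rule applications]
V needs fewer.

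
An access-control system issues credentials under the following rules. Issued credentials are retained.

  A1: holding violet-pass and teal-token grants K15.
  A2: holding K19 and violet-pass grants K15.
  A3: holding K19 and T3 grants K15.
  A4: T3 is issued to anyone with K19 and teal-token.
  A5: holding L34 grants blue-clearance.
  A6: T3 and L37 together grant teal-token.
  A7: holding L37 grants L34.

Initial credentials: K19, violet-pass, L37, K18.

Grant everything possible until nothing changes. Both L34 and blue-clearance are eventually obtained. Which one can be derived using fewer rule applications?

L34

L34: Holding L37 grants L34 (A7). [1 rule application]
blue-clearance: Holding L37 grants L34 (A7). Holding L34 grants blue-clearance (A5). [2 rule applications]
L34 needs fewer.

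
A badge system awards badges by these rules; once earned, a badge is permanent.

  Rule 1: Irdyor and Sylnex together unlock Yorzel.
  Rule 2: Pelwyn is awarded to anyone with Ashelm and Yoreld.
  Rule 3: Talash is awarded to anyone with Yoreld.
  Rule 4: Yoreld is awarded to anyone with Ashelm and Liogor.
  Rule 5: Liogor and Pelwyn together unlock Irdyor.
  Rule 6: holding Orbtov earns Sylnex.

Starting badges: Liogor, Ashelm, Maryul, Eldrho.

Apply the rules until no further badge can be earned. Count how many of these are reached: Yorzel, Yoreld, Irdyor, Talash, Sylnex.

With Ashelm and Liogor, Yoreld is earned (Rule 4).
With Ashelm and Yoreld, Pelwyn is earned (Rule 2).
With Yoreld, Talash is earned (Rule 3).
With Liogor and Pelwyn, Irdyor is earned (Rule 5).
Yorzel would need Irdyor and Sylnex (Rule 1), but Sylnex is never earned.
Yoreld: reached.
Irdyor: reached.
Talash: reached.
Sylnex would need Orbtov (Rule 6), but Orbtov is never earned.
Reached: Yoreld, Irdyor, and Talash — 3 of the 5.

3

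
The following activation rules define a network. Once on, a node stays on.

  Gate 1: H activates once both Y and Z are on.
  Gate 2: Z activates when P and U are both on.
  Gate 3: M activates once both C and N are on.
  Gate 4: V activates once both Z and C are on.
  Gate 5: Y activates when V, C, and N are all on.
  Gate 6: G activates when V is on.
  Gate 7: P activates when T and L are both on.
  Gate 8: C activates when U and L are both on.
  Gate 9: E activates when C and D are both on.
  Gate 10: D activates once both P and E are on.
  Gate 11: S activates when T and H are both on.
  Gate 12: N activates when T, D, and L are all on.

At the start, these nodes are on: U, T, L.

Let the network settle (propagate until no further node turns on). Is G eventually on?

Gate 7: T and L on → P on.
U and L are on, so C activates (Gate 8).
P and U are on, so Z activates (Gate 2).
Z and C are on, so V activates (Gate 4).
Gate 6: V on → G on.

Yes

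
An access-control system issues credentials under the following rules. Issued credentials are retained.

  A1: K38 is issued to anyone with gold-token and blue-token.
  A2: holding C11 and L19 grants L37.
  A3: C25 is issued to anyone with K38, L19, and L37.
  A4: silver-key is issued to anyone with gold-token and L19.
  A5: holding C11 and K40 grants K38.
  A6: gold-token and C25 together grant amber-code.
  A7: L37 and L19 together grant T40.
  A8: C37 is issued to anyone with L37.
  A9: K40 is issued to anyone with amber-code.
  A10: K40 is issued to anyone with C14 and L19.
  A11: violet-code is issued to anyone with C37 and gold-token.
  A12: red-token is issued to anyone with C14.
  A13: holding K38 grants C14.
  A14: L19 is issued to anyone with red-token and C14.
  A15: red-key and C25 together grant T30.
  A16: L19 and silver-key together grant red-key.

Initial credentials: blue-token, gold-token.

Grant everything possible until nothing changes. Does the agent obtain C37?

No

C37 would need L37 (A8), but L37 is never granted.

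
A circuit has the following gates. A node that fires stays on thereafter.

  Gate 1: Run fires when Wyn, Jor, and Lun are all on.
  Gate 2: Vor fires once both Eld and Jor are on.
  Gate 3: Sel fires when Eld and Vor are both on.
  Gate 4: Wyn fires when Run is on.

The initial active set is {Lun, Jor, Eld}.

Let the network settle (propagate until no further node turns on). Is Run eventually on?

Run would need Wyn, Jor, and Lun (Gate 1), but Wyn never turns on.

No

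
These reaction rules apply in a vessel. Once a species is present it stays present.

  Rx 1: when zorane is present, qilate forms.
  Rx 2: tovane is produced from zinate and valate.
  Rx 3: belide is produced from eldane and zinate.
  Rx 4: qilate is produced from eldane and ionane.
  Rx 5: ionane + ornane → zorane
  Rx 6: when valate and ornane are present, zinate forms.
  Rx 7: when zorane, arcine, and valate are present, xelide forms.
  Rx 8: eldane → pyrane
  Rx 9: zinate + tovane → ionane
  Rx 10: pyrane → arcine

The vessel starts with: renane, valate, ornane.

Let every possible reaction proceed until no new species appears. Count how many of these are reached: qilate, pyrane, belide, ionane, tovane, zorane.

valate and ornane present → zinate forms (Rx 6).
zinate and valate present → tovane forms (Rx 2).
zinate and tovane present → ionane forms (Rx 9).
ionane and ornane present → zorane forms (Rx 5).
zorane present → qilate forms (Rx 1).
qilate: reached.
pyrane would need eldane (Rx 8), but eldane never forms.
belide would need eldane and zinate (Rx 3), but eldane never forms.
ionane: reached.
tovane: reached.
zorane: reached.
Reached: qilate, ionane, tovane, and zorane — 4 of the 6.

4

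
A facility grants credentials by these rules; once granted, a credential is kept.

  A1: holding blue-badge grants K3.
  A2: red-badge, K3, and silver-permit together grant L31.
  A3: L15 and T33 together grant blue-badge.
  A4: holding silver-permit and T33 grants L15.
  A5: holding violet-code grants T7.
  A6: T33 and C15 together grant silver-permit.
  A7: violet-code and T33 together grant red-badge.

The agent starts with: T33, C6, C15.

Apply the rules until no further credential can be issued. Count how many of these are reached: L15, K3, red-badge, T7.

2

Holding T33 and C15 grants silver-permit (A6).
Holding silver-permit and T33 grants L15 (A4).
Holding L15 and T33 grants blue-badge (A3).
Holding blue-badge grants K3 (A1).
L15: reached.
K3: reached.
red-badge would need violet-code and T33 (A7), but violet-code is never granted.
T7 would need violet-code (A5), but violet-code is never granted.
Reached: L15 and K3 — 2 of the 4.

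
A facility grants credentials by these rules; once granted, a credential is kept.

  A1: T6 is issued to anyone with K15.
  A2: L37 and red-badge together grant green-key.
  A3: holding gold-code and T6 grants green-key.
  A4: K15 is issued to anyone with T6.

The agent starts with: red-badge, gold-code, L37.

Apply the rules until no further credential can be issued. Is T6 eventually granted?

T6 would need K15 (A1), but K15 is never granted.

No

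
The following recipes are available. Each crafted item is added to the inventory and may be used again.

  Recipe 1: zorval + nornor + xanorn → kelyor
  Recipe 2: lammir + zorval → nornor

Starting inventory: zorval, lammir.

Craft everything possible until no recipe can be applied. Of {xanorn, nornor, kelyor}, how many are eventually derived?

1

lammir + zorval → nornor (Recipe 2).
No rule produces xanorn, and it is not given.
nornor: reached.
kelyor would need zorval, nornor, and xanorn (Recipe 1), but xanorn is never obtained.
Reached: nornor — 1 of the 3.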